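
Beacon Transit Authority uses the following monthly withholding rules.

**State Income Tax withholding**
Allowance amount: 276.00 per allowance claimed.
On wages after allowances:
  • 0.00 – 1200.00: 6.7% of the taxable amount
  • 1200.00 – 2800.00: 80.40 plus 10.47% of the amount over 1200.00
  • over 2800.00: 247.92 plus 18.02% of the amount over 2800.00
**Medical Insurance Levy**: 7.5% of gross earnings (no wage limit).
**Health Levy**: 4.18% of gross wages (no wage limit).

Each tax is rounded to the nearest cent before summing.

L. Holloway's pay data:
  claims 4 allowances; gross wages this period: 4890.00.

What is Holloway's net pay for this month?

3893.25

State Income Tax: taxable = 4890.00 − 4×276.00 = 3786.00
  247.92 + 18.02% × (3786.00 − 2800.00) = 247.92 + 18.02% × 986.00 = 425.60
Medical Insurance Levy: 7.5% × 4890.00 = 366.75
Health Levy: 4.18% × 4890.00 = 204.40
Total withheld: 425.60 + 366.75 + 204.40 = 996.75
Net pay: 4890.00 − 996.75 = 3893.25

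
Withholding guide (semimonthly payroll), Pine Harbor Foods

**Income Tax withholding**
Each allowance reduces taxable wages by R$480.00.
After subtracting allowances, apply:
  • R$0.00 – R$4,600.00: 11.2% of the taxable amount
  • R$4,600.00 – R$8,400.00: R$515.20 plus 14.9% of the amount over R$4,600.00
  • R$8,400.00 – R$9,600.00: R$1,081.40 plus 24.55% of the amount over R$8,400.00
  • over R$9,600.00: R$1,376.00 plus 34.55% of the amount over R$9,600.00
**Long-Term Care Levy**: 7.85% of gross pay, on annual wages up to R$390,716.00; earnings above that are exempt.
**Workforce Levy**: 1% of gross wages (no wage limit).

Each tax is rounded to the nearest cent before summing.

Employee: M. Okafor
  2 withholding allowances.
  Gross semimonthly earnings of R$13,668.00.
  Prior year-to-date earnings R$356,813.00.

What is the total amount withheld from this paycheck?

Income Tax: taxable = R$13,668.00 − 2×R$480.00 = R$12,708.00
  R$1,376.00 + 34.55% × (R$12,708.00 − R$9,600.00) = R$1,376.00 + 34.55% × R$3,108.00 = R$2,449.81
Long-Term Care Levy: 7.85% × R$13,668.00 = R$1,072.94
Workforce Levy: 1% × R$13,668.00 = R$136.68
Total: R$2,449.81 + R$1,072.94 + R$136.68 = R$3,659.43

R$3,659.43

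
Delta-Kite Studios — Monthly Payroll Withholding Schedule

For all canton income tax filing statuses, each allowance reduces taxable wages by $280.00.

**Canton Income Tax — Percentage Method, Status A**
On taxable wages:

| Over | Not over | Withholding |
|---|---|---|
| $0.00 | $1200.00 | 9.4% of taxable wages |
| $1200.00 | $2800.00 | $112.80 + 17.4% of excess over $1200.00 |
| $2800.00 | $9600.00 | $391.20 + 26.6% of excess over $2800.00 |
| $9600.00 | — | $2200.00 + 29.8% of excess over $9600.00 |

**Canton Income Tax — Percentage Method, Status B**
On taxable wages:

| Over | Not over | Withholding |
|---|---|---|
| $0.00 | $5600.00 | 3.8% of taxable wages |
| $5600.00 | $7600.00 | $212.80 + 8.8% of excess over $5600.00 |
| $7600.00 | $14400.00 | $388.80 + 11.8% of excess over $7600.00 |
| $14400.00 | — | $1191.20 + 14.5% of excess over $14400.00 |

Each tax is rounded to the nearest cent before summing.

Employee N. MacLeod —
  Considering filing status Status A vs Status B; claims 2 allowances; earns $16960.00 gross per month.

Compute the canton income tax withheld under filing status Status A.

Canton Income Tax (Status A): taxable = $16960.00 − 2×$280.00 = $16400.00
  $2200.00 + 29.8% × ($16400.00 − $9600.00) = $2200.00 + 29.8% × $6800.00 = $4226.40

$4226.40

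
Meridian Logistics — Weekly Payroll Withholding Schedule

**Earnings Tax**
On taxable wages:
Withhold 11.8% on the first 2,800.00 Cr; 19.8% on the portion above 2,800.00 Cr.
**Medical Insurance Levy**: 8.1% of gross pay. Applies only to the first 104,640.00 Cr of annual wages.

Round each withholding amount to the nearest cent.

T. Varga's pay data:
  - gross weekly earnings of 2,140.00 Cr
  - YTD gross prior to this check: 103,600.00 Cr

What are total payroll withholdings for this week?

Earnings Tax: taxable = 2,140.00 Cr
  11.8% × 2,140.00 Cr = 252.52 Cr
Medical Insurance Levy: cap 104,640.00 Cr − YTD 103,600.00 Cr = 1,040.00 Cr subject; 8.1% × 1,040.00 Cr = 84.24 Cr
Total: 252.52 Cr + 84.24 Cr = 336.76 Cr

336.76 Cr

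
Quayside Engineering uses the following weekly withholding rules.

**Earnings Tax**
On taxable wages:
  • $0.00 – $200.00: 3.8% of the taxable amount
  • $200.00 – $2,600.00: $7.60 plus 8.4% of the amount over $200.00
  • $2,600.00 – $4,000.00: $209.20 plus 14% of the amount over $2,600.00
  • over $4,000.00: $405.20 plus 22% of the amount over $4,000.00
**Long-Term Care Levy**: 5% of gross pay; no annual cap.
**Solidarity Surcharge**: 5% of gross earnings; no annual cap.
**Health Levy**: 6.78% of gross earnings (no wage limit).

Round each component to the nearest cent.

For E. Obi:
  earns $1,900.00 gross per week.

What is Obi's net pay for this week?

Earnings Tax: taxable = $1,900.00
  $7.60 + 8.4% × ($1,900.00 − $200.00) = $7.60 + 8.4% × $1,700.00 = $150.40
Long-Term Care Levy: 5% × $1,900.00 = $95.00
Solidarity Surcharge: 5% × $1,900.00 = $95.00
Health Levy: 6.78% × $1,900.00 = $128.82
Total withheld: $150.40 + $95.00 + $95.00 + $128.82 = $469.22
Net pay: $1,900.00 − $469.22 = $1,430.78

$1,430.78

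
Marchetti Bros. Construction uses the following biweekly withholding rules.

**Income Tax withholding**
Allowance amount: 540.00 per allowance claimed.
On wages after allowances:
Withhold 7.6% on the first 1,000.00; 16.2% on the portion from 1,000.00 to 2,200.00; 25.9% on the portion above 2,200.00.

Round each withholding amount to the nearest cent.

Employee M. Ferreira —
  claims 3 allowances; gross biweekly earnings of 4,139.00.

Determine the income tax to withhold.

Income Tax: taxable = 4,139.00 − 3×540.00 = 2,519.00
  270.40 + 25.9% × (2,519.00 − 2,200.00) = 270.40 + 25.9% × 319.00 = 353.02

353.02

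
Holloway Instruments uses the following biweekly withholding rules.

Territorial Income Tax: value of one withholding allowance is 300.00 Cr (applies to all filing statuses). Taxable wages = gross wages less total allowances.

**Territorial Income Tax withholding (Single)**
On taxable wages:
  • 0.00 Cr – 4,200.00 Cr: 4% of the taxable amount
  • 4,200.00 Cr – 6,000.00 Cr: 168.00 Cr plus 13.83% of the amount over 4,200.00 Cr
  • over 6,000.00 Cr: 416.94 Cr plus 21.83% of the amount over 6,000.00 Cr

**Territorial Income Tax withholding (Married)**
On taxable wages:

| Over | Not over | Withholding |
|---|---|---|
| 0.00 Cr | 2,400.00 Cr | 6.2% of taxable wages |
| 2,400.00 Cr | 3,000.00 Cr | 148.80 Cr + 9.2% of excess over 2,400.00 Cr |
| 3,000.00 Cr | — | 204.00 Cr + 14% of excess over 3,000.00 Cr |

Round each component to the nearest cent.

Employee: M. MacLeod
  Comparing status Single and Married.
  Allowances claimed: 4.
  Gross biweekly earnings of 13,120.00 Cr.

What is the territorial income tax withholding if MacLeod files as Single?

1,709.28 Cr

Territorial Income Tax (Single): taxable = 13,120.00 Cr − 4×300.00 Cr = 11,920.00 Cr
  416.94 Cr + 21.83% × (11,920.00 Cr − 6,000.00 Cr) = 416.94 Cr + 21.83% × 5,920.00 Cr = 1,709.28 Cr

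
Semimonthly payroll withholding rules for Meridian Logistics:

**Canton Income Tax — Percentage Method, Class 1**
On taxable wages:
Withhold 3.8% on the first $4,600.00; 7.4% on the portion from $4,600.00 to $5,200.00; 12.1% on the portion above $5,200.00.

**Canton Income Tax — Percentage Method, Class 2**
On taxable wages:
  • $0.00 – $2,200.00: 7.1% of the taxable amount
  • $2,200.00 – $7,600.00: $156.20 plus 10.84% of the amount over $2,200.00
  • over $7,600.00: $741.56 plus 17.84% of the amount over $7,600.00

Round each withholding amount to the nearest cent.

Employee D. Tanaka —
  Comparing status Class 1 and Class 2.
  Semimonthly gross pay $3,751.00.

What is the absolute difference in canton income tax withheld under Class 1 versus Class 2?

Canton Income Tax (Class 1): taxable = $3,751.00
  3.8% × $3,751.00 = $142.54
Canton Income Tax (Class 2): taxable = $3,751.00
  $156.20 + 10.84% × ($3,751.00 − $2,200.00) = $156.20 + 10.84% × $1,551.00 = $324.33
Difference: |$142.54 − $324.33| = $181.79 (higher under Class 2)

$181.79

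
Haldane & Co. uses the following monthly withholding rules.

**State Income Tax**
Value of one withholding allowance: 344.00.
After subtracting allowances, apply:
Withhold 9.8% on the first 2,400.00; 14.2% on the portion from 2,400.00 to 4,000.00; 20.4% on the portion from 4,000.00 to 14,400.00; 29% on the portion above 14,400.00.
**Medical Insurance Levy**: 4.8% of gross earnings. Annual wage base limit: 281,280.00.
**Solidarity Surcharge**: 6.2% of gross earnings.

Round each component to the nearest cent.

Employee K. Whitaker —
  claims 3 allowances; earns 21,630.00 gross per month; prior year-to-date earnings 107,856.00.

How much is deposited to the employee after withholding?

14,869.28

State Income Tax: taxable = 21,630.00 − 3×344.00 = 20,598.00
  2,584.00 + 29% × (20,598.00 − 14,400.00) = 2,584.00 + 29% × 6,198.00 = 4,381.42
Medical Insurance Levy: 4.8% × 21,630.00 = 1,038.24
Solidarity Surcharge: 6.2% × 21,630.00 = 1,341.06
Total withheld: 4,381.42 + 1,038.24 + 1,341.06 = 6,760.72
Net pay: 21,630.00 − 6,760.72 = 14,869.28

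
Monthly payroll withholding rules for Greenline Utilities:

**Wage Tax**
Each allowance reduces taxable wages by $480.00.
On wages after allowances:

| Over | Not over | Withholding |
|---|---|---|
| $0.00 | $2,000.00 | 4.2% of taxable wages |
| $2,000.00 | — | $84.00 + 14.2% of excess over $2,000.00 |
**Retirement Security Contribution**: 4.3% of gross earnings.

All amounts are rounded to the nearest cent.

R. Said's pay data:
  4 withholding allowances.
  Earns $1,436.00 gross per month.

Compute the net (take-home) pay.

$1,374.25

Wage Tax: taxable = $1,436.00 − 4×$480.00 = $-484.00
  Taxable ≤ 0 → $0.00
Retirement Security Contribution: 4.3% × $1,436.00 = $61.75
Total withheld: $0.00 + $61.75 = $61.75
Net pay: $1,436.00 − $61.75 = $1,374.25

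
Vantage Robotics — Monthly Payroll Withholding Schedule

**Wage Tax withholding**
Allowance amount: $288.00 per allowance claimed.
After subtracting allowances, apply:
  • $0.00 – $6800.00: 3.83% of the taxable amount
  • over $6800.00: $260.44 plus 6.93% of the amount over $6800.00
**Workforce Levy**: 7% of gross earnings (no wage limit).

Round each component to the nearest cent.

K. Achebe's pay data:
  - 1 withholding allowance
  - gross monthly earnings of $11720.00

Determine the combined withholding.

$1401.84

Wage Tax: taxable = $11720.00 − 1×$288.00 = $11432.00
  $260.44 + 6.93% × ($11432.00 − $6800.00) = $260.44 + 6.93% × $4632.00 = $581.44
Workforce Levy: 7% × $11720.00 = $820.40
Total: $581.44 + $820.40 = $1401.84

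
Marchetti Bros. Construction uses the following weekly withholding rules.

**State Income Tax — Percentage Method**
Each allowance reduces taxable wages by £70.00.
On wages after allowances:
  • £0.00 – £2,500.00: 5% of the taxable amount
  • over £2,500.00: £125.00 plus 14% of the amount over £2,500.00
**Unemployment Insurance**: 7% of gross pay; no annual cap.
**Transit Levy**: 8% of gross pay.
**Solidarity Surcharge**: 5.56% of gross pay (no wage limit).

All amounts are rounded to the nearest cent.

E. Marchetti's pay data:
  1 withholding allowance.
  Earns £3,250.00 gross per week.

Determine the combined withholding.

State Income Tax: taxable = £3,250.00 − 1×£70.00 = £3,180.00
  £125.00 + 14% × (£3,180.00 − £2,500.00) = £125.00 + 14% × £680.00 = £220.20
Unemployment Insurance: 7% × £3,250.00 = £227.50
Transit Levy: 8% × £3,250.00 = £260.00
Solidarity Surcharge: 5.56% × £3,250.00 = £180.70
Total: £220.20 + £227.50 + £260.00 + £180.70 = £888.40

£888.40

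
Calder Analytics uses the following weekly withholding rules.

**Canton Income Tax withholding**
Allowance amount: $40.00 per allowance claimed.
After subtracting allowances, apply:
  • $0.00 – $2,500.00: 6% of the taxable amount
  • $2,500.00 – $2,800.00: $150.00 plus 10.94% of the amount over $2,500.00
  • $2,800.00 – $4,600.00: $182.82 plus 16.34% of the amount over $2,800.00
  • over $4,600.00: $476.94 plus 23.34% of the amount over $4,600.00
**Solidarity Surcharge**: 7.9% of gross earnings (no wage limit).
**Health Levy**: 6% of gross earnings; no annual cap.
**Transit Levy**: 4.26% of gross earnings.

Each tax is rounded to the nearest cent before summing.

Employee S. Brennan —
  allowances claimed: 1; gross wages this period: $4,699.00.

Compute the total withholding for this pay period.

Canton Income Tax: taxable = $4,699.00 − 1×$40.00 = $4,659.00
  $476.94 + 23.34% × ($4,659.00 − $4,600.00) = $476.94 + 23.34% × $59.00 = $490.71
Solidarity Surcharge: 7.9% × $4,699.00 = $371.22
Health Levy: 6% × $4,699.00 = $281.94
Transit Levy: 4.26% × $4,699.00 = $200.18
Total: $490.71 + $371.22 + $281.94 + $200.18 = $1,344.05

$1,344.05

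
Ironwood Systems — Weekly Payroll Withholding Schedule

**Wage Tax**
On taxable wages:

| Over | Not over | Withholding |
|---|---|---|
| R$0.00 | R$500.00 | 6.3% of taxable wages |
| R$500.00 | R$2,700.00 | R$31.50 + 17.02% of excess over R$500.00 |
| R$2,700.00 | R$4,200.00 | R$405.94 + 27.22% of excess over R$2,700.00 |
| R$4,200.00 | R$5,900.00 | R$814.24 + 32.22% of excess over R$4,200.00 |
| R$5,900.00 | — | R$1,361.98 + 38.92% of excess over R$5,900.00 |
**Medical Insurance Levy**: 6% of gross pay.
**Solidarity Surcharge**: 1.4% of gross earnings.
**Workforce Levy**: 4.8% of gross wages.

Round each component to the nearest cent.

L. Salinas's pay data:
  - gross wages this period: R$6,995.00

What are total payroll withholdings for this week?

R$2,641.54

Wage Tax: taxable = R$6,995.00
  R$1,361.98 + 38.92% × (R$6,995.00 − R$5,900.00) = R$1,361.98 + 38.92% × R$1,095.00 = R$1,788.15
Medical Insurance Levy: 6% × R$6,995.00 = R$419.70
Solidarity Surcharge: 1.4% × R$6,995.00 = R$97.93
Workforce Levy: 4.8% × R$6,995.00 = R$335.76
Total: R$1,788.15 + R$419.70 + R$97.93 + R$335.76 = R$2,641.54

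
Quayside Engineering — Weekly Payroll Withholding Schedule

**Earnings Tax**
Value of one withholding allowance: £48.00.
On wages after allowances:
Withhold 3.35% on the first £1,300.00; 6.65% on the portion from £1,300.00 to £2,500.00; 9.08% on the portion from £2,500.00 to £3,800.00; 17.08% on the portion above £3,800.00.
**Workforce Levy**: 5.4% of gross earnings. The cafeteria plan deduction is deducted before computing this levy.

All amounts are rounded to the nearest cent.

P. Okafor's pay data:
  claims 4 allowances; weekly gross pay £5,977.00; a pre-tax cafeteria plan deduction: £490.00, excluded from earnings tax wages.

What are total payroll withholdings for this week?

Earnings Tax: taxable = £5,977.00 − £490.00 − 4×£48.00 = £5,295.00
  £241.39 + 17.08% × (£5,295.00 − £3,800.00) = £241.39 + 17.08% × £1,495.00 = £496.74
Workforce Levy: 5.4% × £5,487.00 = £296.30
Total: £496.74 + £296.30 = £793.04

£793.04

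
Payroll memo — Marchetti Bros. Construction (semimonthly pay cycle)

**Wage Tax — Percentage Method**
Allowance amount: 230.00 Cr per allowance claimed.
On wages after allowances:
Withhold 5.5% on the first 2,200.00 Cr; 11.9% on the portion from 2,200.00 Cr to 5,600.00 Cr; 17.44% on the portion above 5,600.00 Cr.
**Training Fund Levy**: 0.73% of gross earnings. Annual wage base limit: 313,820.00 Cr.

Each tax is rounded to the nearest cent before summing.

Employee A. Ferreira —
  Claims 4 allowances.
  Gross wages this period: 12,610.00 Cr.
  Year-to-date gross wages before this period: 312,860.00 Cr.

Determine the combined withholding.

1,594.71 Cr

Wage Tax: taxable = 12,610.00 Cr − 4×230.00 Cr = 11,690.00 Cr
  525.60 Cr + 17.44% × (11,690.00 Cr − 5,600.00 Cr) = 525.60 Cr + 17.44% × 6,090.00 Cr = 1,587.70 Cr
Training Fund Levy: cap 313,820.00 Cr − YTD 312,860.00 Cr = 960.00 Cr subject; 0.73% × 960.00 Cr = 7.01 Cr
Total: 1,587.70 Cr + 7.01 Cr = 1,594.71 Cr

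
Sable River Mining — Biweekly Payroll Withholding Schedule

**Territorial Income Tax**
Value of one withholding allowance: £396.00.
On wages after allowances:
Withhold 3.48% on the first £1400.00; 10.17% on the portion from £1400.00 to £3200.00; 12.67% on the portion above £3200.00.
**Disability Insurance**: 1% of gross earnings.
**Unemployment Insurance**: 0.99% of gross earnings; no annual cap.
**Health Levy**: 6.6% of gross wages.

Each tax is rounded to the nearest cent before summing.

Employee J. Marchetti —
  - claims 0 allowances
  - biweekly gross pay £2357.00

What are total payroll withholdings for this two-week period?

£348.51

Territorial Income Tax: taxable = £2357.00
  £48.72 + 10.17% × (£2357.00 − £1400.00) = £48.72 + 10.17% × £957.00 = £146.05
Disability Insurance: 1% × £2357.00 = £23.57
Unemployment Insurance: 0.99% × £2357.00 = £23.33
Health Levy: 6.6% × £2357.00 = £155.56
Total: £146.05 + £23.57 + £23.33 + £155.56 = £348.51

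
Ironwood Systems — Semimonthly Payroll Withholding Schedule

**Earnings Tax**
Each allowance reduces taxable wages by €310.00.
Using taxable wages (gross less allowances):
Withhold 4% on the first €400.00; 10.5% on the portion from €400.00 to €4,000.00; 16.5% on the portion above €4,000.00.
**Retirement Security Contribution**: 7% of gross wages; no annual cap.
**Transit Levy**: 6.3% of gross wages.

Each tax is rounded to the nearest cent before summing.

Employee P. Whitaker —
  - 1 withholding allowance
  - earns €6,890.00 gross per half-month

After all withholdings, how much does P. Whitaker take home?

Earnings Tax: taxable = €6,890.00 − 1×€310.00 = €6,580.00
  €394.00 + 16.5% × (€6,580.00 − €4,000.00) = €394.00 + 16.5% × €2,580.00 = €819.70
Retirement Security Contribution: 7% × €6,890.00 = €482.30
Transit Levy: 6.3% × €6,890.00 = €434.07
Total withheld: €819.70 + €482.30 + €434.07 = €1,736.07
Net pay: €6,890.00 − €1,736.07 = €5,153.93

€5,153.93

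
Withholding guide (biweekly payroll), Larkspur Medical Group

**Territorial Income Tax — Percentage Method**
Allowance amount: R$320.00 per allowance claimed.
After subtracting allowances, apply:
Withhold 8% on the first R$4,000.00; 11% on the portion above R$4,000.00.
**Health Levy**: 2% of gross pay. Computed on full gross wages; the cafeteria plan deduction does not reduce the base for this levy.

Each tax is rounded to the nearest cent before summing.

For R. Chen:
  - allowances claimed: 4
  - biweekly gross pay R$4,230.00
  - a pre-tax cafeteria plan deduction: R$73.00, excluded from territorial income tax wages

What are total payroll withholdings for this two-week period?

Territorial Income Tax: taxable = R$4,230.00 − R$73.00 − 4×R$320.00 = R$2,877.00
  8% × R$2,877.00 = R$230.16
Health Levy: 2% × R$4,230.00 = R$84.60
Total: R$230.16 + R$84.60 = R$314.76

R$314.76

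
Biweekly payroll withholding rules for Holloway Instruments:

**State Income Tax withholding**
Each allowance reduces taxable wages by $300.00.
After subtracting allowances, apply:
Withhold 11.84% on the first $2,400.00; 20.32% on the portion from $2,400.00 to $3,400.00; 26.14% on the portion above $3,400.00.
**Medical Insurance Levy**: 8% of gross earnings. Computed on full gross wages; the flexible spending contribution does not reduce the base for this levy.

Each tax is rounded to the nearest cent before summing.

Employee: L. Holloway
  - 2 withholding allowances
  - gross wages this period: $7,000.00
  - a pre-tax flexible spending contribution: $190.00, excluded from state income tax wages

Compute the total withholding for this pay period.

State Income Tax: taxable = $7,000.00 − $190.00 − 2×$300.00 = $6,210.00
  $487.36 + 26.14% × ($6,210.00 − $3,400.00) = $487.36 + 26.14% × $2,810.00 = $1,221.89
Medical Insurance Levy: 8% × $7,000.00 = $560.00
Total: $1,221.89 + $560.00 = $1,781.89

$1,781.89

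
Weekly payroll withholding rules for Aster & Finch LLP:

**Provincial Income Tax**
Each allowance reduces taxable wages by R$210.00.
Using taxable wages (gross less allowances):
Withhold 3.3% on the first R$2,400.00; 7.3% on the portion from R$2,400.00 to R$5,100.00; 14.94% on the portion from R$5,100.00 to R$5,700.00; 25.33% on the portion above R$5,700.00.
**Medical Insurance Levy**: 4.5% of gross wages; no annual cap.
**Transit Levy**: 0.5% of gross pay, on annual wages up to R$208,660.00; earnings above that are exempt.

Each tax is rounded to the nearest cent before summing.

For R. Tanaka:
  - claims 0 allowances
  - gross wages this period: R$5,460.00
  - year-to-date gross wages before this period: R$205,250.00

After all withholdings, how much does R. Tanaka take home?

Provincial Income Tax: taxable = R$5,460.00
  R$276.30 + 14.94% × (R$5,460.00 − R$5,100.00) = R$276.30 + 14.94% × R$360.00 = R$330.08
Medical Insurance Levy: 4.5% × R$5,460.00 = R$245.70
Transit Levy: cap R$208,660.00 − YTD R$205,250.00 = R$3,410.00 subject; 0.5% × R$3,410.00 = R$17.05
Total withheld: R$330.08 + R$245.70 + R$17.05 = R$592.83
Net pay: R$5,460.00 − R$592.83 = R$4,867.17

R$4,867.17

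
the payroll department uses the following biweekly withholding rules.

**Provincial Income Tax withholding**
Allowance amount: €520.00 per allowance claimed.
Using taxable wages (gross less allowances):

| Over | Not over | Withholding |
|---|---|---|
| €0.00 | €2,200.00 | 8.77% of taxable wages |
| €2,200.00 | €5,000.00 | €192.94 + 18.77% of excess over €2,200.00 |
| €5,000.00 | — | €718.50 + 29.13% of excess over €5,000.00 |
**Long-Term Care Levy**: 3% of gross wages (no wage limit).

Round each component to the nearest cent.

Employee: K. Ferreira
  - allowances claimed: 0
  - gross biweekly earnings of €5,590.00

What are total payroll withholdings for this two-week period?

Provincial Income Tax: taxable = €5,590.00
  €718.50 + 29.13% × (€5,590.00 − €5,000.00) = €718.50 + 29.13% × €590.00 = €890.37
Long-Term Care Levy: 3% × €5,590.00 = €167.70
Total: €890.37 + €167.70 = €1,058.07

€1,058.07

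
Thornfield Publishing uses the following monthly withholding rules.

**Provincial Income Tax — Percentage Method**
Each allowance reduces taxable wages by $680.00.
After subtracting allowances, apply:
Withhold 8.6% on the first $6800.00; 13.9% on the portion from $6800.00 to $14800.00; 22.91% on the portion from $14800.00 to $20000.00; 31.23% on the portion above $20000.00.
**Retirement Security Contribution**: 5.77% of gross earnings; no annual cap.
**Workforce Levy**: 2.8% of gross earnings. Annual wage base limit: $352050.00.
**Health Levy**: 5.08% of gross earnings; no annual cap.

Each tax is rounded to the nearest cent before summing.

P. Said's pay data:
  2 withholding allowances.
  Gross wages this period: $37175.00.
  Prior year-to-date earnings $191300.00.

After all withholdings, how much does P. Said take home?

Provincial Income Tax: taxable = $37175.00 − 2×$680.00 = $35815.00
  $2888.12 + 31.23% × ($35815.00 − $20000.00) = $2888.12 + 31.23% × $15815.00 = $7827.14
Retirement Security Contribution: 5.77% × $37175.00 = $2145.00
Workforce Levy: 2.8% × $37175.00 = $1040.90
Health Levy: 5.08% × $37175.00 = $1888.49
Total withheld: $7827.14 + $2145.00 + $1040.90 + $1888.49 = $12901.53
Net pay: $37175.00 − $12901.53 = $24273.47

$24273.47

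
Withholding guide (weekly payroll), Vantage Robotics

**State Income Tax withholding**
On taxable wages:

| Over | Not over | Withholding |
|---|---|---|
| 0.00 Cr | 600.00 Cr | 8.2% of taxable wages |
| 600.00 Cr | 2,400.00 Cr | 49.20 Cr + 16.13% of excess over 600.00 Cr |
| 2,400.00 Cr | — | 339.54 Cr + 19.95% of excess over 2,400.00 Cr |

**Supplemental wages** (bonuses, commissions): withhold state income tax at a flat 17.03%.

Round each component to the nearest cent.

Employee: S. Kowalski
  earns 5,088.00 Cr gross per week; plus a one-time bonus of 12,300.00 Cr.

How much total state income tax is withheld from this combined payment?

State Income Tax: taxable = 5,088.00 Cr
  339.54 Cr + 19.95% × (5,088.00 Cr − 2,400.00 Cr) = 339.54 Cr + 19.95% × 2,688.00 Cr = 875.80 Cr
Supplemental (17.03% flat on bonus): 17.03% × 12,300.00 Cr = 2,094.69 Cr
Total state income tax: 875.80 Cr + 2,094.69 Cr = 2,970.49 Cr

2,970.49 Cr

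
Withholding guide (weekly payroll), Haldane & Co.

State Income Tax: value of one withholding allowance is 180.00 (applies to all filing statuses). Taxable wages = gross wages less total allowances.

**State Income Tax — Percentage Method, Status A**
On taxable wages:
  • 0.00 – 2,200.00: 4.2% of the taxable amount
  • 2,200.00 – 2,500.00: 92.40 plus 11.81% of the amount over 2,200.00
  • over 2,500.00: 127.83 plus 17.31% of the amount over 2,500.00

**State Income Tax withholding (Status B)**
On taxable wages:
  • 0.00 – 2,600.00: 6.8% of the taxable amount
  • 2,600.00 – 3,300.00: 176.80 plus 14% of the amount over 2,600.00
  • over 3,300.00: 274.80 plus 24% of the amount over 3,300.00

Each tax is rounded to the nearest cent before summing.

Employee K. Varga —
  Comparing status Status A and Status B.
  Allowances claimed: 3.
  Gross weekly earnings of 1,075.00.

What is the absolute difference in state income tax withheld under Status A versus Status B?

State Income Tax (Status A): taxable = 1,075.00 − 3×180.00 = 535.00
  4.2% × 535.00 = 22.47
State Income Tax (Status B): taxable = 1,075.00 − 3×180.00 = 535.00
  6.8% × 535.00 = 36.38
Difference: |22.47 − 36.38| = 13.91 (higher under Status B)

13.91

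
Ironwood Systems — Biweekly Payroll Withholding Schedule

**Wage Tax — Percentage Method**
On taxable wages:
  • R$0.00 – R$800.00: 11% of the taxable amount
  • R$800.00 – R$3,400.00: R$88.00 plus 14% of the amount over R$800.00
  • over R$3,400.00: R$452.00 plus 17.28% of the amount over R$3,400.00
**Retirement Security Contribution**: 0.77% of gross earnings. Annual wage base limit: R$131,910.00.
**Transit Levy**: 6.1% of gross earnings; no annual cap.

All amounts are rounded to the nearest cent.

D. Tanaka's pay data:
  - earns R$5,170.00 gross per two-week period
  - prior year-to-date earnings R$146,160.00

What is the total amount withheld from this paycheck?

Wage Tax: taxable = R$5,170.00
  R$452.00 + 17.28% × (R$5,170.00 − R$3,400.00) = R$452.00 + 17.28% × R$1,770.00 = R$757.86
Retirement Security Contribution: YTD R$146,160.00 ≥ cap R$131,910.00 → R$0.00
Transit Levy: 6.1% × R$5,170.00 = R$315.37
Total: R$757.86 + R$0.00 + R$315.37 = R$1,073.23

R$1,073.23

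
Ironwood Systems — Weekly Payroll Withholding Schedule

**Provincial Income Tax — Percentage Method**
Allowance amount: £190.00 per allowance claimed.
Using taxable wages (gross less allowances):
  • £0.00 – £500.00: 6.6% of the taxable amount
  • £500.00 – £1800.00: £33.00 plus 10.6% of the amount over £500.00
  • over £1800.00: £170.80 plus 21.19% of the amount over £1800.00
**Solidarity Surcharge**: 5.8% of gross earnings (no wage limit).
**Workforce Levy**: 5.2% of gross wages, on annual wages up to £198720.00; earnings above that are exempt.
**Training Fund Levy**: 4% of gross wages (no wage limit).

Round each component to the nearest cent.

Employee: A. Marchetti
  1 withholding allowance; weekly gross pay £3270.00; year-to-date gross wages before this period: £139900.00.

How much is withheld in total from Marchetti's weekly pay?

Provincial Income Tax: taxable = £3270.00 − 1×£190.00 = £3080.00
  £170.80 + 21.19% × (£3080.00 − £1800.00) = £170.80 + 21.19% × £1280.00 = £442.03
Solidarity Surcharge: 5.8% × £3270.00 = £189.66
Workforce Levy: 5.2% × £3270.00 = £170.04
Training Fund Levy: 4% × £3270.00 = £130.80
Total: £442.03 + £189.66 + £170.04 + £130.80 = £932.53

£932.53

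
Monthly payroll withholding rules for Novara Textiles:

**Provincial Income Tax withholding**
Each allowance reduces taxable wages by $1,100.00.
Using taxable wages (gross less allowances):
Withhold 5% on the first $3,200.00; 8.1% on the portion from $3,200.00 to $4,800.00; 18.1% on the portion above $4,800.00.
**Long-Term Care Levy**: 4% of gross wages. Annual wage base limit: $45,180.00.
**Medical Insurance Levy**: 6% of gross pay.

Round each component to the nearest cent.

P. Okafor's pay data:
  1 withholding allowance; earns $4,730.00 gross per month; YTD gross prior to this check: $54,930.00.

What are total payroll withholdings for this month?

$478.63

Provincial Income Tax: taxable = $4,730.00 − 1×$1,100.00 = $3,630.00
  $160.00 + 8.1% × ($3,630.00 − $3,200.00) = $160.00 + 8.1% × $430.00 = $194.83
Long-Term Care Levy: YTD $54,930.00 ≥ cap $45,180.00 → $0.00
Medical Insurance Levy: 6% × $4,730.00 = $283.80
Total: $194.83 + $0.00 + $283.80 = $478.63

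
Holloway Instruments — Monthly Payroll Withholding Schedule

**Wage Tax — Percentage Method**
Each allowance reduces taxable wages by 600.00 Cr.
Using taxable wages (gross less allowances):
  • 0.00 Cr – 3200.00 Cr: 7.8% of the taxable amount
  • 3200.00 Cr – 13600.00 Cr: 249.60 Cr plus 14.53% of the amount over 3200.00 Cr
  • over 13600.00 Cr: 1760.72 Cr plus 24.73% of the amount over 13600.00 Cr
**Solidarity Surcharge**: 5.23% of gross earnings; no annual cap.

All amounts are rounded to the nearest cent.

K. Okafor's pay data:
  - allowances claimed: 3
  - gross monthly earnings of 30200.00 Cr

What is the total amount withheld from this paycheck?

Wage Tax: taxable = 30200.00 Cr − 3×600.00 Cr = 28400.00 Cr
  1760.72 Cr + 24.73% × (28400.00 Cr − 13600.00 Cr) = 1760.72 Cr + 24.73% × 14800.00 Cr = 5420.76 Cr
Solidarity Surcharge: 5.23% × 30200.00 Cr = 1579.46 Cr
Total: 5420.76 Cr + 1579.46 Cr = 7000.22 Cr

7000.22 Cr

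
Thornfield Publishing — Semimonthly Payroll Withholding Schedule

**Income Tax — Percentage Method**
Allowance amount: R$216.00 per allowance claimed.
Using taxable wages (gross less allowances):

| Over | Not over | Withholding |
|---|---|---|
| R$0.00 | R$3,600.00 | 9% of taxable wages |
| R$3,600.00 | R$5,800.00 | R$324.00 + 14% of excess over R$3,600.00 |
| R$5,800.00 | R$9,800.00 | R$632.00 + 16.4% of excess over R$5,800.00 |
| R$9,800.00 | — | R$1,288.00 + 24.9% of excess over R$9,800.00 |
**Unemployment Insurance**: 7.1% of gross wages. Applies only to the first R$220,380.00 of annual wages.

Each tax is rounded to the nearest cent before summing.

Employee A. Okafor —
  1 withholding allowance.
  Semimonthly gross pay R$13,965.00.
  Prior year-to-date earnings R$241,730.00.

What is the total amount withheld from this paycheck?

Income Tax: taxable = R$13,965.00 − 1×R$216.00 = R$13,749.00
  R$1,288.00 + 24.9% × (R$13,749.00 − R$9,800.00) = R$1,288.00 + 24.9% × R$3,949.00 = R$2,271.30
Unemployment Insurance: YTD R$241,730.00 ≥ cap R$220,380.00 → R$0.00
Total: R$2,271.30 + R$0.00 = R$2,271.30

R$2,271.30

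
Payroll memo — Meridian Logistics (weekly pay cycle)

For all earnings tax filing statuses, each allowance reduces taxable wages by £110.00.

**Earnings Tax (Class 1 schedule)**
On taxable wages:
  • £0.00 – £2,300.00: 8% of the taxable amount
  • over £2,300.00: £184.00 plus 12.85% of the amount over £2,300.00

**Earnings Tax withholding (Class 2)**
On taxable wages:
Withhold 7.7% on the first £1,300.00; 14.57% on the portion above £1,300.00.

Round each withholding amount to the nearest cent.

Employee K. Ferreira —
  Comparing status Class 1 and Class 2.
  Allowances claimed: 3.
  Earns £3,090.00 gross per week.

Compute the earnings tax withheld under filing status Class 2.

£312.82

Earnings Tax (Class 2): taxable = £3,090.00 − 3×£110.00 = £2,760.00
  £100.10 + 14.57% × (£2,760.00 − £1,300.00) = £100.10 + 14.57% × £1,460.00 = £312.82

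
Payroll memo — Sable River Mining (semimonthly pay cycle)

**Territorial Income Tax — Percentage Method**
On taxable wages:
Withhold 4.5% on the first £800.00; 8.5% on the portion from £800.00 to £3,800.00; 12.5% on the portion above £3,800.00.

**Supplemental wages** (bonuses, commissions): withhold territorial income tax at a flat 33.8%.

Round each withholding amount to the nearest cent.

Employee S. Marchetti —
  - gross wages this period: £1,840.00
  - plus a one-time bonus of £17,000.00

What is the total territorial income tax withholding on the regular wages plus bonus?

Territorial Income Tax: taxable = £1,840.00
  £36.00 + 8.5% × (£1,840.00 − £800.00) = £36.00 + 8.5% × £1,040.00 = £124.40
Supplemental (33.8% flat on bonus): 33.8% × £17,000.00 = £5,746.00
Total territorial income tax: £124.40 + £5,746.00 = £5,870.40

£5,870.40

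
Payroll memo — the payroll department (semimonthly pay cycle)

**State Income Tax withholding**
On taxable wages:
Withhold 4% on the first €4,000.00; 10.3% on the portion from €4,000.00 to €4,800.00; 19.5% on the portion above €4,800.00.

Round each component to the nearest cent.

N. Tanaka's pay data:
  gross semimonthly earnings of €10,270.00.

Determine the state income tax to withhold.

€1,309.05

State Income Tax: taxable = €10,270.00
  €242.40 + 19.5% × (€10,270.00 − €4,800.00) = €242.40 + 19.5% × €5,470.00 = €1,309.05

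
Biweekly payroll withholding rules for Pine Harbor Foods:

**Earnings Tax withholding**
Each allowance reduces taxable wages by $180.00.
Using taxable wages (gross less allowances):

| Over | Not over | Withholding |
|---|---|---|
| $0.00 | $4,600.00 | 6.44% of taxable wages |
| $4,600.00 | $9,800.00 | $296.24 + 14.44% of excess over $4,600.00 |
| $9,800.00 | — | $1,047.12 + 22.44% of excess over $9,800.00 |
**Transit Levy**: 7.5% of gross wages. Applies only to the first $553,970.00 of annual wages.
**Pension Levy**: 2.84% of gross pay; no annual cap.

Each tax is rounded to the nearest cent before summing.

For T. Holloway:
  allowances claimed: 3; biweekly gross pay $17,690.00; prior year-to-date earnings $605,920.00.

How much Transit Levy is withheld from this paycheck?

Transit Levy: YTD $605,920.00 ≥ cap $553,970.00 → $0.00

$0.00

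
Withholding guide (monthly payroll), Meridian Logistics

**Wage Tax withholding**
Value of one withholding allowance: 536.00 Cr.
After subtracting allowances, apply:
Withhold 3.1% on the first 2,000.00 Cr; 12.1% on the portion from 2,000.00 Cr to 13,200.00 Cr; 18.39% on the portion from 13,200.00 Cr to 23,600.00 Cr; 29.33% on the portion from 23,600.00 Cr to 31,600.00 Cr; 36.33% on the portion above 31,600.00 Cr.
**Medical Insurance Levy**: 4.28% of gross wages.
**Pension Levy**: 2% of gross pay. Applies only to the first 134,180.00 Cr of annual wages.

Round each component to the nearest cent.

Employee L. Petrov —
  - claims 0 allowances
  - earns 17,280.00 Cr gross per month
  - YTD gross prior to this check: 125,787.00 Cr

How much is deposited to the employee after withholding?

14,205.05 Cr

Wage Tax: taxable = 17,280.00 Cr
  1,417.20 Cr + 18.39% × (17,280.00 Cr − 13,200.00 Cr) = 1,417.20 Cr + 18.39% × 4,080.00 Cr = 2,167.51 Cr
Medical Insurance Levy: 4.28% × 17,280.00 Cr = 739.58 Cr
Pension Levy: cap 134,180.00 Cr − YTD 125,787.00 Cr = 8,393.00 Cr subject; 2% × 8,393.00 Cr = 167.86 Cr
Total withheld: 2,167.51 Cr + 739.58 Cr + 167.86 Cr = 3,074.95 Cr
Net pay: 17,280.00 Cr − 3,074.95 Cr = 14,205.05 Cr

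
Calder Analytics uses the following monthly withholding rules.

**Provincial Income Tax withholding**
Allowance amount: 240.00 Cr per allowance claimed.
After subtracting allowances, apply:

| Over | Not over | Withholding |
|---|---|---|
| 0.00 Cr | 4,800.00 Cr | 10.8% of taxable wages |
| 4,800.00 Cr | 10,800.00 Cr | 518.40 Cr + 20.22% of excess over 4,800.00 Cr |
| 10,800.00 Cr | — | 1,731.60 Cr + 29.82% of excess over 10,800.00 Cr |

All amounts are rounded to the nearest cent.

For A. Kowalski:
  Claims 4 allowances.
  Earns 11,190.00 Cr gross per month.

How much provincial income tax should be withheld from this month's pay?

Provincial Income Tax: taxable = 11,190.00 Cr − 4×240.00 Cr = 10,230.00 Cr
  518.40 Cr + 20.22% × (10,230.00 Cr − 4,800.00 Cr) = 518.40 Cr + 20.22% × 5,430.00 Cr = 1,616.35 Cr

1,616.35 Cr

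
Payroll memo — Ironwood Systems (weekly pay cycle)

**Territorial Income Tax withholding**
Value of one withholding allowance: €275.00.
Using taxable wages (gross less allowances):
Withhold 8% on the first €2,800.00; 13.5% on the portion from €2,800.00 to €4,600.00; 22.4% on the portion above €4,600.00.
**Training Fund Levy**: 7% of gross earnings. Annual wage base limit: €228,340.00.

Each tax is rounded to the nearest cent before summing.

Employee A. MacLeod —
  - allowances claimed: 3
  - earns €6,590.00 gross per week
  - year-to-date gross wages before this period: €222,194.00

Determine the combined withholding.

Territorial Income Tax: taxable = €6,590.00 − 3×€275.00 = €5,765.00
  €467.00 + 22.4% × (€5,765.00 − €4,600.00) = €467.00 + 22.4% × €1,165.00 = €727.96
Training Fund Levy: cap €228,340.00 − YTD €222,194.00 = €6,146.00 subject; 7% × €6,146.00 = €430.22
Total: €727.96 + €430.22 = €1,158.18

€1,158.18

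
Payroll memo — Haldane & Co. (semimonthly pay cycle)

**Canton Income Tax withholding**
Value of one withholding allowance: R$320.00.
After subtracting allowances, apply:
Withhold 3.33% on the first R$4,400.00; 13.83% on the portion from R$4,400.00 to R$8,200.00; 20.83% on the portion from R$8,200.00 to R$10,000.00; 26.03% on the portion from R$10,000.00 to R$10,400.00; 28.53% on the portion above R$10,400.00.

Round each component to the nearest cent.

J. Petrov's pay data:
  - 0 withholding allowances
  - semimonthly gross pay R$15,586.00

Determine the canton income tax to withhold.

Canton Income Tax: taxable = R$15,586.00
  R$1,151.12 + 28.53% × (R$15,586.00 − R$10,400.00) = R$1,151.12 + 28.53% × R$5,186.00 = R$2,630.69

R$2,630.69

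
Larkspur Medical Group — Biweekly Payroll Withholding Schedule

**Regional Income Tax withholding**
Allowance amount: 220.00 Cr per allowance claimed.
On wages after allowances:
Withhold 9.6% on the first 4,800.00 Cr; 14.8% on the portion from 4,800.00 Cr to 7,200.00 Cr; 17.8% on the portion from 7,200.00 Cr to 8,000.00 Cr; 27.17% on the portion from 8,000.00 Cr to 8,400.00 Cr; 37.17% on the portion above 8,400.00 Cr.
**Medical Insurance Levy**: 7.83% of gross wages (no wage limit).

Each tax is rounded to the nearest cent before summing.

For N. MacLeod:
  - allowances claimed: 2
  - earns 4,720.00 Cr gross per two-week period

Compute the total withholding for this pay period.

Regional Income Tax: taxable = 4,720.00 Cr − 2×220.00 Cr = 4,280.00 Cr
  9.6% × 4,280.00 Cr = 410.88 Cr
Medical Insurance Levy: 7.83% × 4,720.00 Cr = 369.58 Cr
Total: 410.88 Cr + 369.58 Cr = 780.46 Cr

780.46 Cr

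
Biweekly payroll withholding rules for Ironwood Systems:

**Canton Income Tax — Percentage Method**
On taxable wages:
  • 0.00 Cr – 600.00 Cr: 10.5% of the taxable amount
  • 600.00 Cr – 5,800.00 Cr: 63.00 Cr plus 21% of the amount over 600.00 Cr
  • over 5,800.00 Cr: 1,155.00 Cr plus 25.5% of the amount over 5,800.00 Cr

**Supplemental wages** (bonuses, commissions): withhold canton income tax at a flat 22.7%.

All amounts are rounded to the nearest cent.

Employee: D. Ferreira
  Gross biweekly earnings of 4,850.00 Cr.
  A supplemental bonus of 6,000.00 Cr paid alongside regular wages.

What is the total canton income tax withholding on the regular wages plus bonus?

Canton Income Tax: taxable = 4,850.00 Cr
  63.00 Cr + 21% × (4,850.00 Cr − 600.00 Cr) = 63.00 Cr + 21% × 4,250.00 Cr = 955.50 Cr
Supplemental (22.7% flat on bonus): 22.7% × 6,000.00 Cr = 1,362.00 Cr
Total canton income tax: 955.50 Cr + 1,362.00 Cr = 2,317.50 Cr

2,317.50 Cr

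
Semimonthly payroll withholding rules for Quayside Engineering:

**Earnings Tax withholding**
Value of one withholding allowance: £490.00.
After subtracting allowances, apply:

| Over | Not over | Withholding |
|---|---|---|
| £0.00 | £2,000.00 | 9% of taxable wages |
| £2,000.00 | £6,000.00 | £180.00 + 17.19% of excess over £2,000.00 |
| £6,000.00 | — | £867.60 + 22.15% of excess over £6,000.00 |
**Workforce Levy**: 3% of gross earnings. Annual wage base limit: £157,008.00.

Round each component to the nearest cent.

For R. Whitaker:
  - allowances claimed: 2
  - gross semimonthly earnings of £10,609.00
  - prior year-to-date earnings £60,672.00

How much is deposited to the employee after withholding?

£8,619.31

Earnings Tax: taxable = £10,609.00 − 2×£490.00 = £9,629.00
  £867.60 + 22.15% × (£9,629.00 − £6,000.00) = £867.60 + 22.15% × £3,629.00 = £1,671.42
Workforce Levy: 3% × £10,609.00 = £318.27
Total withheld: £1,671.42 + £318.27 = £1,989.69
Net pay: £10,609.00 − £1,989.69 = £8,619.31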